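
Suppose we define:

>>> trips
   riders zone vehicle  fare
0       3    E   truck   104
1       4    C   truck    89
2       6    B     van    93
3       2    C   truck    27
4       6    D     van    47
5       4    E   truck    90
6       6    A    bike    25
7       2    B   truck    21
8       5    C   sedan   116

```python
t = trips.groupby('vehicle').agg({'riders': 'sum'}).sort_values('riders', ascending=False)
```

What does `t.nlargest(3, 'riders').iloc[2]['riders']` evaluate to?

group by vehicle, sum of riders:
         riders
vehicle        
bike          6
sedan         5
truck        15
van          12
sort by riders descending:
         riders
vehicle        
truck        15
van          12
bike          6
sedan         5
take 3 rows with largest riders:
         riders
vehicle        
truck        15
van          12
bike          6
Finally, value at position 2, column 'riders' = 6.

6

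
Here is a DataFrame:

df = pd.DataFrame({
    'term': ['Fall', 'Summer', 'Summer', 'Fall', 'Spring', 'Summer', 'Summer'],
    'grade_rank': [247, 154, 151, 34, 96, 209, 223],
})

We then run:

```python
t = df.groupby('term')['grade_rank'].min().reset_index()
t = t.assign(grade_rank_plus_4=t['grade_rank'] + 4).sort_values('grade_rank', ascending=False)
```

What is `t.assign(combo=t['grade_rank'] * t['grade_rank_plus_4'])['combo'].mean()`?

11432.3333333

group by term, min of grade_rank:
term
Fall       34
Spring     96
Summer    151
Name: grade_rank, dtype: int64
reset_index():
     term  grade_rank
0    Fall          34
1  Spring          96
2  Summer         151
add column grade_rank_plus_4 = t['grade_rank'] + 4:
     term  grade_rank  grade_rank_plus_4
0    Fall          34                 38
1  Spring          96                100
2  Summer         151                155
sort by grade_rank descending:
     term  grade_rank  grade_rank_plus_4
2  Summer         151                155
1  Spring          96                100
0    Fall          34                 38
add column combo = t['grade_rank'] * t['grade_rank_plus_4']:
     term  grade_rank  grade_rank_plus_4  combo
2  Summer         151                155  23405
1  Spring          96                100   9600
0    Fall          34                 38   1292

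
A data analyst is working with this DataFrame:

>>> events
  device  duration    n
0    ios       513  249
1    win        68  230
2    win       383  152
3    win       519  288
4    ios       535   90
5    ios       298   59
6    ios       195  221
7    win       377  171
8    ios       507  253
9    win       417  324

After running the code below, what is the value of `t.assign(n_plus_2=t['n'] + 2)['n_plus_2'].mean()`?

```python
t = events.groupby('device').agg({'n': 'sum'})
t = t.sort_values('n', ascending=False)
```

1020.5

group by device, sum of n:
           n
device      
ios      872
win     1165
sort by n descending:
           n
device      
win     1165
ios      872
add column n_plus_2 = t['n'] + 2:
           n  n_plus_2
device                
win     1165      1167
ios      872       874
mean of column 'n_plus_2' → 1020.5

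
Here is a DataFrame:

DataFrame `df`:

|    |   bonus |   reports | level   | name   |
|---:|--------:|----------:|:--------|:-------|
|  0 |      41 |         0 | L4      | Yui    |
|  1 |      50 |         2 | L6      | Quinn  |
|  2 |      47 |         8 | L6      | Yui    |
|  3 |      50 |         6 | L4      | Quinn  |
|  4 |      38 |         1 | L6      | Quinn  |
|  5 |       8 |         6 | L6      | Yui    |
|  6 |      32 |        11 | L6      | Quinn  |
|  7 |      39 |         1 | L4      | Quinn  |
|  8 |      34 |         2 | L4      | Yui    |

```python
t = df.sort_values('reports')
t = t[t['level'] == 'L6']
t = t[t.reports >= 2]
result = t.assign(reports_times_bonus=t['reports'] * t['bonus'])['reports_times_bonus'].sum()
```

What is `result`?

876

sort by reports:
   bonus  reports level   name
0     41        0    L4    Yui
4     38        1    L6  Quinn
7     39        1    L4  Quinn
1     50        2    L6  Quinn
8     34        2    L4    Yui
3     50        6    L4  Quinn
5      8        6    L6    Yui
2     47        8    L6    Yui
6     32       11    L6  Quinn
filter rows where level == 'L6':
   bonus  reports level   name
4     38        1    L6  Quinn
1     50        2    L6  Quinn
5      8        6    L6    Yui
2     47        8    L6    Yui
6     32       11    L6  Quinn
filter rows where reports >= 2:
   bonus  reports level   name
1     50        2    L6  Quinn
5      8        6    L6    Yui
2     47        8    L6    Yui
6     32       11    L6  Quinn
add column reports_times_bonus = t['reports'] * t['bonus']:
   bonus  reports level   name  reports_times_bonus
1     50        2    L6  Quinn                  100
5      8        6    L6    Yui                   48
2     47        8    L6    Yui                  376
6     32       11    L6  Quinn                  352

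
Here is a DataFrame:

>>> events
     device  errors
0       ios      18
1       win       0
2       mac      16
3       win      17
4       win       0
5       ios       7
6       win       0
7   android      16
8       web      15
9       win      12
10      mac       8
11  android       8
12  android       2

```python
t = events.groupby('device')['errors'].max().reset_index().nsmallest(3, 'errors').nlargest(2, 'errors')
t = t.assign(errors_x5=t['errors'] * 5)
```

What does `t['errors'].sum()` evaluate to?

32

group by device, max of errors:
device
android    16
ios        18
mac        16
web        15
win        17
Name: errors, dtype: int64
reset_index():
    device  errors
0  android      16
1      ios      18
2      mac      16
3      web      15
4      win      17
take 3 rows with smallest errors:
    device  errors
3      web      15
0  android      16
2      mac      16
take 2 rows with largest errors:
    device  errors
0  android      16
2      mac      16
add column errors_x5 = t['errors'] * 5:
    device  errors  errors_x5
0  android      16         80
2      mac      16         80
sum of column 'errors' → 32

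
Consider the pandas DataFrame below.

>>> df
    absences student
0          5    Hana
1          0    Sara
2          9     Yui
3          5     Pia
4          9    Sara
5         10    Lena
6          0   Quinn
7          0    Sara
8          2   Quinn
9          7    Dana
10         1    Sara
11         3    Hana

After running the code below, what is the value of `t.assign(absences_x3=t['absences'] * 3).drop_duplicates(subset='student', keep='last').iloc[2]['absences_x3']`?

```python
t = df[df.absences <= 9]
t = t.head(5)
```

filter rows where absences <= 9:
    absences student
0          5    Hana
1          0    Sara
2          9     Yui
3          5     Pia
4          9    Sara
6          0   Quinn
7          0    Sara
8          2   Quinn
9          7    Dana
10         1    Sara
11         3    Hana
take first 5 rows:
   absences student
0         5    Hana
1         0    Sara
2         9     Yui
3         5     Pia
4         9    Sara
add column absences_x3 = t['absences'] * 3:
   absences student  absences_x3
0         5    Hana           15
1         0    Sara            0
2         9     Yui           27
3         5     Pia           15
4         9    Sara           27
drop duplicate student (keep=last):
   absences student  absences_x3
0         5    Hana           15
2         9     Yui           27
3         5     Pia           15
4         9    Sara           27

15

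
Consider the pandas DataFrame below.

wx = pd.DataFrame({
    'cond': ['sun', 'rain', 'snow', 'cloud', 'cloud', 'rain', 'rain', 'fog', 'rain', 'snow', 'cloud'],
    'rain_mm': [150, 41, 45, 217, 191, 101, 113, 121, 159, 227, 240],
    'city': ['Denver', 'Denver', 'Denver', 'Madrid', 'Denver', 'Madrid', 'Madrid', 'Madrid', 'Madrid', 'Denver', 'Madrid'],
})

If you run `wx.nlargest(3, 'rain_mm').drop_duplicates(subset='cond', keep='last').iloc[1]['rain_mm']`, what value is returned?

217

take 3 rows with largest rain_mm:
     cond  rain_mm    city
10  cloud      240  Madrid
9    snow      227  Denver
3   cloud      217  Madrid
drop duplicate cond (keep=last):
    cond  rain_mm    city
9   snow      227  Denver
3  cloud      217  Madrid
The value at position 1, column 'rain_mm' is 217.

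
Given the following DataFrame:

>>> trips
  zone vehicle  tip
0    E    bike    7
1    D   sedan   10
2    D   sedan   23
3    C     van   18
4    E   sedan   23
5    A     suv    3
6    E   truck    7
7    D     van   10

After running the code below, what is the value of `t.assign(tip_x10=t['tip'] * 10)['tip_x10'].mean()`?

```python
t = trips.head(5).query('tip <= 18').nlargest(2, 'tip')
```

140.0

take first 5 rows:
  zone vehicle  tip
0    E    bike    7
1    D   sedan   10
2    D   sedan   23
3    C     van   18
4    E   sedan   23
filter rows where tip <= 18:
  zone vehicle  tip
0    E    bike    7
1    D   sedan   10
3    C     van   18
take 2 rows with largest tip:
  zone vehicle  tip
3    C     van   18
1    D   sedan   10
add column tip_x10 = t['tip'] * 10:
  zone vehicle  tip  tip_x10
3    C     van   18      180
1    D   sedan   10      100
Taking the mean of column 'tip_x10' gives 140.0.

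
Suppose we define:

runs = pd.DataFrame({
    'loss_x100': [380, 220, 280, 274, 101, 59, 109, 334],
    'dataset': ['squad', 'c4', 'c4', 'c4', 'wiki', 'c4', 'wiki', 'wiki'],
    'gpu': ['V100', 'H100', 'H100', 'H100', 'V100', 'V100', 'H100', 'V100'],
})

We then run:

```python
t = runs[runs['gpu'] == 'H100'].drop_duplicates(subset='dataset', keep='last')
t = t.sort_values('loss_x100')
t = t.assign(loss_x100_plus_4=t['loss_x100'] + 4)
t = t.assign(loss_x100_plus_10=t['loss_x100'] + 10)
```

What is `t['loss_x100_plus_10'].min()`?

119

filter rows where gpu == 'H100':
   loss_x100 dataset   gpu
1        220      c4  H100
2        280      c4  H100
3        274      c4  H100
6        109    wiki  H100
drop duplicate dataset (keep=last):
   loss_x100 dataset   gpu
3        274      c4  H100
6        109    wiki  H100
sort by loss_x100:
   loss_x100 dataset   gpu
6        109    wiki  H100
3        274      c4  H100
add column loss_x100_plus_4 = t['loss_x100'] + 4:
   loss_x100 dataset   gpu  loss_x100_plus_4
6        109    wiki  H100               113
3        274      c4  H100               278
add column loss_x100_plus_10 = t['loss_x100'] + 10:
   loss_x100 dataset   gpu  loss_x100_plus_4  loss_x100_plus_10
6        109    wiki  H100               113                119
3        274      c4  H100               278                284
The min of column 'loss_x100_plus_10' is 119.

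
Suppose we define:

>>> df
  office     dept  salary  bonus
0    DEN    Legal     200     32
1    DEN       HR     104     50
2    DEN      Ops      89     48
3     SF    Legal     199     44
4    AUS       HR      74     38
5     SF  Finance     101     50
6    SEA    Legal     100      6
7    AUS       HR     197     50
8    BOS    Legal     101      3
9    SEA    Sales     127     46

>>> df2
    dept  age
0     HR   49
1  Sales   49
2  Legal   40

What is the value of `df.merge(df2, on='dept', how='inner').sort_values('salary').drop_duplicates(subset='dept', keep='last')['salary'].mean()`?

merge on 'dept' (how='inner') → 8 rows:
  office   dept  salary  bonus  age
0    DEN  Legal     200     32   40
1    DEN     HR     104     50   49
2     SF  Legal     199     44   40
3    AUS     HR      74     38   49
4    SEA  Legal     100      6   40
5    AUS     HR     197     50   49
6    BOS  Legal     101      3   40
7    SEA  Sales     127     46   49
sort by salary:
  office   dept  salary  bonus  age
3    AUS     HR      74     38   49
4    SEA  Legal     100      6   40
6    BOS  Legal     101      3   40
1    DEN     HR     104     50   49
7    SEA  Sales     127     46   49
5    AUS     HR     197     50   49
2     SF  Legal     199     44   40
0    DEN  Legal     200     32   40
drop duplicate dept (keep=last):
  office   dept  salary  bonus  age
7    SEA  Sales     127     46   49
5    AUS     HR     197     50   49
0    DEN  Legal     200     32   40
Finally, mean of column 'salary' = 174.666666667.

174.666666667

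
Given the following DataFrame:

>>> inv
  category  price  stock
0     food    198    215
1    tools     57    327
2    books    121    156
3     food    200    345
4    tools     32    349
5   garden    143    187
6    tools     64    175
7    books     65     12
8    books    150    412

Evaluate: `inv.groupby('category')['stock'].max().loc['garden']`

group by category, max of stock:
category
books     412
food      345
garden    187
tools     349
Name: stock, dtype: int64
value at index 'garden' → 187

187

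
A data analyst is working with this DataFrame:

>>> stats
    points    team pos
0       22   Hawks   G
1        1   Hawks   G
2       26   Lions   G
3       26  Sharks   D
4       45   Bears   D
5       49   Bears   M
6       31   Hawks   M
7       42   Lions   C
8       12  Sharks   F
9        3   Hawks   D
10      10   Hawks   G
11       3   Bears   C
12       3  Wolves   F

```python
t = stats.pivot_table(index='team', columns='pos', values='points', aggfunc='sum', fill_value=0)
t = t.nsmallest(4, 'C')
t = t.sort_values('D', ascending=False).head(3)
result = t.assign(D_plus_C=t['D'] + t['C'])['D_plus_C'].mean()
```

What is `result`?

25.6666666667

pivot: rows=team, cols=pos, sum(points):
pos      C   D   F   G   M
team                      
Bears    3  45   0   0  49
Hawks    0   3   0  33  31
Lions   42   0   0  26   0
Sharks   0  26  12   0   0
Wolves   0   0   3   0   0
take 4 rows with smallest C:
pos     C   D   F   G   M
team                     
Hawks   0   3   0  33  31
Sharks  0  26  12   0   0
Wolves  0   0   3   0   0
Bears   3  45   0   0  49
sort by D descending:
pos     C   D   F   G   M
team                     
Bears   3  45   0   0  49
Sharks  0  26  12   0   0
Hawks   0   3   0  33  31
Wolves  0   0   3   0   0
take first 3 rows:
pos     C   D   F   G   M
team                     
Bears   3  45   0   0  49
Sharks  0  26  12   0   0
Hawks   0   3   0  33  31
add column D_plus_C = t['D'] + t['C']:
pos     C   D   F   G   M  D_plus_C
team                               
Bears   3  45   0   0  49        48
Sharks  0  26  12   0   0        26
Hawks   0   3   0  33  31         3
The mean of column 'D_plus_C' is 25.6666666667.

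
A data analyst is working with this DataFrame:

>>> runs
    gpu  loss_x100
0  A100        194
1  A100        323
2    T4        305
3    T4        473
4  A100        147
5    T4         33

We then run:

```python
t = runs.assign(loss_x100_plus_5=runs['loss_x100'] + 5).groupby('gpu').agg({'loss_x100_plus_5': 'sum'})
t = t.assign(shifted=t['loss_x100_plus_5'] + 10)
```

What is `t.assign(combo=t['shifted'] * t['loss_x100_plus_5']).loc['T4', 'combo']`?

add column loss_x100_plus_5 = runs['loss_x100'] + 5:
    gpu  loss_x100  loss_x100_plus_5
0  A100        194               199
1  A100        323               328
2    T4        305               310
3    T4        473               478
4  A100        147               152
5    T4         33                38
group by gpu, sum of loss_x100_plus_5:
      loss_x100_plus_5
gpu                   
A100               679
T4                 826
add column shifted = t['loss_x100_plus_5'] + 10:
      loss_x100_plus_5  shifted
gpu                            
A100               679      689
T4                 826      836
add column combo = t['shifted'] * t['loss_x100_plus_5']:
      loss_x100_plus_5  shifted   combo
gpu                                    
A100               679      689  467831
T4                 826      836  690536
So loc['T4', 'combo'] = 690536.

690536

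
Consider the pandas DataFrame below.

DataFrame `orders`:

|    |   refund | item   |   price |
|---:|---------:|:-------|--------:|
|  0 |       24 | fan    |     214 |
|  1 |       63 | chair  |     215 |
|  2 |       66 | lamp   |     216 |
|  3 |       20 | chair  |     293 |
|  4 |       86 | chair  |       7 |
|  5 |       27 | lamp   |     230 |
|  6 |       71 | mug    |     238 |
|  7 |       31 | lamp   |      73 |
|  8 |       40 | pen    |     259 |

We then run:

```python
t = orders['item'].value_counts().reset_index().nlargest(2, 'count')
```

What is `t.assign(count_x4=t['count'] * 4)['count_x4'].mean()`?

value_counts of item:
item
chair    3
lamp     3
fan      1
mug      1
pen      1
Name: count, dtype: int64
reset_index():
    item  count
0  chair      3
1   lamp      3
2    fan      1
3    mug      1
4    pen      1
take 2 rows with largest count:
    item  count
0  chair      3
1   lamp      3
add column count_x4 = t['count'] * 4:
    item  count  count_x4
0  chair      3        12
1   lamp      3        12
Finally, mean of column 'count_x4' = 12.0.

12.0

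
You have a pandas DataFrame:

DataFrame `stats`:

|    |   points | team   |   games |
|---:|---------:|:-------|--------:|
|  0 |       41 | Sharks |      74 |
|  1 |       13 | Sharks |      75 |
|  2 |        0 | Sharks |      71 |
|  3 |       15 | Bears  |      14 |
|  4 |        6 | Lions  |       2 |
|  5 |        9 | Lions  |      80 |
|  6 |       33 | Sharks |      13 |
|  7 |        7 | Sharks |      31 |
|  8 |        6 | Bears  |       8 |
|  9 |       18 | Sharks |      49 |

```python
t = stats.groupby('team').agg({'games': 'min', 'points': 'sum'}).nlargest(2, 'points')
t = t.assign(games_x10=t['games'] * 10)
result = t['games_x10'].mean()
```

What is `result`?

group by team: min(games), sum(points):
        games  points
team                 
Bears       8      21
Lions       2      15
Sharks     13     112
take 2 rows with largest points:
        games  points
team                 
Sharks     13     112
Bears       8      21
add column games_x10 = t['games'] * 10:
        games  points  games_x10
team                            
Sharks     13     112        130
Bears       8      21         80
mean of column 'games_x10' → 105.0

105.0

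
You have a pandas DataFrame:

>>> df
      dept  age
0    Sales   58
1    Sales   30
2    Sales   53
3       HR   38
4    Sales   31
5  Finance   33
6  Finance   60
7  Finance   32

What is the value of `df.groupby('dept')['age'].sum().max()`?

group by dept, sum of age:
dept
Finance    125
HR          38
Sales      172
Name: age, dtype: int64
Hence 172.

172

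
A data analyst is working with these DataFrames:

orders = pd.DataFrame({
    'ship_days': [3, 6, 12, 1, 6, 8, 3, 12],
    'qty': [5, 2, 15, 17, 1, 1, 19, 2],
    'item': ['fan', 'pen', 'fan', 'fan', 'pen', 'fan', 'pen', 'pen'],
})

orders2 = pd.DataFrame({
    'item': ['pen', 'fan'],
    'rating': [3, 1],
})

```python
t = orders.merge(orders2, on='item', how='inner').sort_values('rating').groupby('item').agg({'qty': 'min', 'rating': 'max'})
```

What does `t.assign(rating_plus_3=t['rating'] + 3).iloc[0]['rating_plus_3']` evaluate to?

4

merge on 'item' (how='inner') → 8 rows:
   ship_days  qty item  rating
0          3    5  fan       1
1          6    2  pen       3
2         12   15  fan       1
3          1   17  fan       1
4          6    1  pen       3
5          8    1  fan       1
6          3   19  pen       3
7         12    2  pen       3
sort by rating:
   ship_days  qty item  rating
0          3    5  fan       1
2         12   15  fan       1
3          1   17  fan       1
5          8    1  fan       1
1          6    2  pen       3
4          6    1  pen       3
6          3   19  pen       3
7         12    2  pen       3
group by item: min(qty), max(rating):
      qty  rating
item             
fan     1       1
pen     1       3
add column rating_plus_3 = t['rating'] + 3:
      qty  rating  rating_plus_3
item                            
fan     1       1              4
pen     1       3              6
value at position 0, column 'rating_plus_3' → 4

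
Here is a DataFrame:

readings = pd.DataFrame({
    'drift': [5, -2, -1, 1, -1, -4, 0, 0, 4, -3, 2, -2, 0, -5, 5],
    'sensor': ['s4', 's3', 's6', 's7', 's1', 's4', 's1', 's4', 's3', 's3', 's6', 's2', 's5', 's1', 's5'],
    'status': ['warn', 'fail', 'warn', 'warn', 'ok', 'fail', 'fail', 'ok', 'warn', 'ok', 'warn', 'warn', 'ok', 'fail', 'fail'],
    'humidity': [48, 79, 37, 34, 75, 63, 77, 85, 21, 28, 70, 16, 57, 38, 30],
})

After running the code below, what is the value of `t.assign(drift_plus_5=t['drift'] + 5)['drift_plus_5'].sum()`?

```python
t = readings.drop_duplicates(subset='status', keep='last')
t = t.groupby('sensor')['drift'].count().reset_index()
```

drop duplicate status (keep=last):
    drift sensor status  humidity
11     -2     s2   warn        16
12      0     s5     ok        57
14      5     s5   fail        30
group by sensor, count of drift:
sensor
s2    1
s5    2
Name: drift, dtype: int64
reset_index():
  sensor  drift
0     s2      1
1     s5      2
add column drift_plus_5 = t['drift'] + 5:
  sensor  drift  drift_plus_5
0     s2      1             6
1     s5      2             7

13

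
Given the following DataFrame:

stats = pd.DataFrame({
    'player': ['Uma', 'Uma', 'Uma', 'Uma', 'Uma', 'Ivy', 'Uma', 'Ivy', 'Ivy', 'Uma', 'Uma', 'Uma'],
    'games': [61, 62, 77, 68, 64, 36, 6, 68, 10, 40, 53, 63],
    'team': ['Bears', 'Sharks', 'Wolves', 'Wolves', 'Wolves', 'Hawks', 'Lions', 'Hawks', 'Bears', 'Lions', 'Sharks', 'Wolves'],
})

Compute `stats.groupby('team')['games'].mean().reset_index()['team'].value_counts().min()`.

group by team, mean of games:
team
Bears     35.5
Hawks     52.0
Lions     23.0
Sharks    57.5
Wolves    68.0
Name: games, dtype: float64
reset_index():
     team  games
0   Bears   35.5
1   Hawks   52.0
2   Lions   23.0
3  Sharks   57.5
4  Wolves   68.0
value_counts of team:
team
Bears     1
Hawks     1
Lions     1
Sharks    1
Wolves    1
Name: count, dtype: int64
Reading off the min of the resulting series, we get 1.

1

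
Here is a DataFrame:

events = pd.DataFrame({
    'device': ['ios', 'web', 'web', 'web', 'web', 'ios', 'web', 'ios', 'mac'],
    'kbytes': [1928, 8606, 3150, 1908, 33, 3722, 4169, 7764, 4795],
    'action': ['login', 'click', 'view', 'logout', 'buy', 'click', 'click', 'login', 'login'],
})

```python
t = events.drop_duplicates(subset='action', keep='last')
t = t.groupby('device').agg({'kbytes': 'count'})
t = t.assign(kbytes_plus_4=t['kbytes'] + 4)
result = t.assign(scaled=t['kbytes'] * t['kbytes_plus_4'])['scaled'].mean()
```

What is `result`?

18.5

drop duplicate action (keep=last):
  device  kbytes  action
2    web    3150    view
3    web    1908  logout
4    web      33     buy
6    web    4169   click
8    mac    4795   login
group by device, count of kbytes:
        kbytes
device        
mac          1
web          4
add column kbytes_plus_4 = t['kbytes'] + 4:
        kbytes  kbytes_plus_4
device                       
mac          1              5
web          4              8
add column scaled = t['kbytes'] * t['kbytes_plus_4']:
        kbytes  kbytes_plus_4  scaled
device                               
mac          1              5       5
web          4              8      32
So mean() = 18.5.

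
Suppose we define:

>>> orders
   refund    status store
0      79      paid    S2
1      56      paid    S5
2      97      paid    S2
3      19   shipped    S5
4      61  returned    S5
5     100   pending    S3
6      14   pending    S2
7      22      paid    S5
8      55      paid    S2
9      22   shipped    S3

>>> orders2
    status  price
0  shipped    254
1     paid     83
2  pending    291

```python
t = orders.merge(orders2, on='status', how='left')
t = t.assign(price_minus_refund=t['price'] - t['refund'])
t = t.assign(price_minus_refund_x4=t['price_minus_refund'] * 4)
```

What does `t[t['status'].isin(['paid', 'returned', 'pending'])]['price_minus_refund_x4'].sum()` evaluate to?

2296.0

merge on 'status' (how='left') → 10 rows:
   refund    status store  price
0      79      paid    S2   83.0
1      56      paid    S5   83.0
2      97      paid    S2   83.0
3      19   shipped    S5  254.0
4      61  returned    S5    NaN
5     100   pending    S3  291.0
6      14   pending    S2  291.0
7      22      paid    S5   83.0
8      55      paid    S2   83.0
9      22   shipped    S3  254.0
add column price_minus_refund = t['price'] - t['refund']:
   refund    status store  price  price_minus_refund
0      79      paid    S2   83.0                 4.0
1      56      paid    S5   83.0                27.0
2      97      paid    S2   83.0               -14.0
3      19   shipped    S5  254.0               235.0
4      61  returned    S5    NaN                 NaN
5     100   pending    S3  291.0               191.0
6      14   pending    S2  291.0               277.0
7      22      paid    S5   83.0                61.0
8      55      paid    S2   83.0                28.0
9      22   shipped    S3  254.0               232.0
add column price_minus_refund_x4 = t['price_minus_refund'] * 4:
   refund    status store  price  price_minus_refund  price_minus_refund_x4
0      79      paid    S2   83.0                 4.0                   16.0
1      56      paid    S5   83.0                27.0                  108.0
2      97      paid    S2   83.0               -14.0                  -56.0
3      19   shipped    S5  254.0               235.0                  940.0
4      61  returned    S5    NaN                 NaN                    NaN
5     100   pending    S3  291.0               191.0                  764.0
6      14   pending    S2  291.0               277.0                 1108.0
7      22      paid    S5   83.0                61.0                  244.0
8      55      paid    S2   83.0                28.0                  112.0
9      22   shipped    S3  254.0               232.0                  928.0
filter rows where status in ['paid', 'returned', 'pending']:
   refund    status store  price  price_minus_refund  price_minus_refund_x4
0      79      paid    S2   83.0                 4.0                   16.0
1      56      paid    S5   83.0                27.0                  108.0
2      97      paid    S2   83.0               -14.0                  -56.0
4      61  returned    S5    NaN                 NaN                    NaN
5     100   pending    S3  291.0               191.0                  764.0
6      14   pending    S2  291.0               277.0                 1108.0
7      22      paid    S5   83.0                61.0                  244.0
8      55      paid    S2   83.0                28.0                  112.0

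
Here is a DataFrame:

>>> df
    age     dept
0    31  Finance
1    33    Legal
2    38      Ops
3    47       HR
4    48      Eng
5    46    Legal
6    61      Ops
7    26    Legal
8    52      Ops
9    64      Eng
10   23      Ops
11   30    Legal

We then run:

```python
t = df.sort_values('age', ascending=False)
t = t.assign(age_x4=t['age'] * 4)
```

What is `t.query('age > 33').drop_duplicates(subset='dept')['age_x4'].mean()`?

sort by age descending:
    age     dept
9    64      Eng
6    61      Ops
8    52      Ops
4    48      Eng
3    47       HR
5    46    Legal
2    38      Ops
1    33    Legal
0    31  Finance
11   30    Legal
7    26    Legal
10   23      Ops
add column age_x4 = t['age'] * 4:
    age     dept  age_x4
9    64      Eng     256
6    61      Ops     244
8    52      Ops     208
4    48      Eng     192
3    47       HR     188
5    46    Legal     184
2    38      Ops     152
1    33    Legal     132
0    31  Finance     124
11   30    Legal     120
7    26    Legal     104
10   23      Ops      92
filter rows where age > 33:
   age   dept  age_x4
9   64    Eng     256
6   61    Ops     244
8   52    Ops     208
4   48    Eng     192
3   47     HR     188
5   46  Legal     184
2   38    Ops     152
drop duplicate dept (keep=first):
   age   dept  age_x4
9   64    Eng     256
6   61    Ops     244
3   47     HR     188
5   46  Legal     184

218.0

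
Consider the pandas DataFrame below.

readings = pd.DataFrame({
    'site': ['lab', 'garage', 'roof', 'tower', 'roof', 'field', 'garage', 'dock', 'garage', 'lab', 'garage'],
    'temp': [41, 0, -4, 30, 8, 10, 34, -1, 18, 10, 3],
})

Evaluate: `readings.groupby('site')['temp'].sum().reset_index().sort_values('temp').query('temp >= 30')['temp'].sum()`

group by site, sum of temp:
site
dock      -1
field     10
garage    55
lab       51
roof       4
tower     30
Name: temp, dtype: int64
reset_index():
     site  temp
0    dock    -1
1   field    10
2  garage    55
3     lab    51
4    roof     4
5   tower    30
sort by temp:
     site  temp
0    dock    -1
4    roof     4
1   field    10
5   tower    30
3     lab    51
2  garage    55
filter rows where temp >= 30:
     site  temp
5   tower    30
3     lab    51
2  garage    55

136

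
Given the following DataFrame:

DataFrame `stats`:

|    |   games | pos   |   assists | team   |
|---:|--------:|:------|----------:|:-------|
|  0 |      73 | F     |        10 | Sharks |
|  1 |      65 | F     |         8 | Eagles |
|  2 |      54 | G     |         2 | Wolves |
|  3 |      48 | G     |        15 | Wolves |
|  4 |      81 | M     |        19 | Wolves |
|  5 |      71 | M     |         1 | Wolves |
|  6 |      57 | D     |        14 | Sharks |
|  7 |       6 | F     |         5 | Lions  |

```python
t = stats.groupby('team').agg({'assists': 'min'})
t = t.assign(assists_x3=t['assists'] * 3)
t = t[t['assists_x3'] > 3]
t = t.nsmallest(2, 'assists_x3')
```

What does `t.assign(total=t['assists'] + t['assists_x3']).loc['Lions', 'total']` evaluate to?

group by team, min of assists:
        assists
team           
Eagles        8
Lions         5
Sharks       10
Wolves        1
add column assists_x3 = t['assists'] * 3:
        assists  assists_x3
team                       
Eagles        8          24
Lions         5          15
Sharks       10          30
Wolves        1           3
filter rows where assists_x3 > 3:
        assists  assists_x3
team                       
Eagles        8          24
Lions         5          15
Sharks       10          30
take 2 rows with smallest assists_x3:
        assists  assists_x3
team                       
Lions         5          15
Eagles        8          24
add column total = t['assists'] + t['assists_x3']:
        assists  assists_x3  total
team                              
Lions         5          15     20
Eagles        8          24     32

20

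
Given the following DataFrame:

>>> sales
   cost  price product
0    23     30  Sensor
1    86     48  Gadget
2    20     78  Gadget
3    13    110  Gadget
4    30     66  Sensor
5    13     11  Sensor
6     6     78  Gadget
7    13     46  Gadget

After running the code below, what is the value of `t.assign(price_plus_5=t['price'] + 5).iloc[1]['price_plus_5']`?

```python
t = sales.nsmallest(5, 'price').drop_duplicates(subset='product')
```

51

take 5 rows with smallest price:
   cost  price product
5    13     11  Sensor
0    23     30  Sensor
7    13     46  Gadget
1    86     48  Gadget
4    30     66  Sensor
drop duplicate product (keep=first):
   cost  price product
5    13     11  Sensor
7    13     46  Gadget
add column price_plus_5 = t['price'] + 5:
   cost  price product  price_plus_5
5    13     11  Sensor            16
7    13     46  Gadget            51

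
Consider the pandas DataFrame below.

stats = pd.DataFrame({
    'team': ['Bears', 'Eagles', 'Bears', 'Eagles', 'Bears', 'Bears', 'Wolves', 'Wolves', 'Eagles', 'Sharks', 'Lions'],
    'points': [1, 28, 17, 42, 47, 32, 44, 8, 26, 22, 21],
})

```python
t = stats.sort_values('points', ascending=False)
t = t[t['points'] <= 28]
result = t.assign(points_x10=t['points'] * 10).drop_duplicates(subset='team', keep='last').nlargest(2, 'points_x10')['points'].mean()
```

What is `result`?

24.0

sort by points descending:
      team  points
4    Bears      47
6   Wolves      44
3   Eagles      42
5    Bears      32
1   Eagles      28
8   Eagles      26
9   Sharks      22
10   Lions      21
2    Bears      17
7   Wolves       8
0    Bears       1
filter rows where points <= 28:
      team  points
1   Eagles      28
8   Eagles      26
9   Sharks      22
10   Lions      21
2    Bears      17
7   Wolves       8
0    Bears       1
add column points_x10 = t['points'] * 10:
      team  points  points_x10
1   Eagles      28         280
8   Eagles      26         260
9   Sharks      22         220
10   Lions      21         210
2    Bears      17         170
7   Wolves       8          80
0    Bears       1          10
drop duplicate team (keep=last):
      team  points  points_x10
8   Eagles      26         260
9   Sharks      22         220
10   Lions      21         210
7   Wolves       8          80
0    Bears       1          10
take 2 rows with largest points_x10:
     team  points  points_x10
8  Eagles      26         260
9  Sharks      22         220
Taking the mean of column 'points' gives 24.0.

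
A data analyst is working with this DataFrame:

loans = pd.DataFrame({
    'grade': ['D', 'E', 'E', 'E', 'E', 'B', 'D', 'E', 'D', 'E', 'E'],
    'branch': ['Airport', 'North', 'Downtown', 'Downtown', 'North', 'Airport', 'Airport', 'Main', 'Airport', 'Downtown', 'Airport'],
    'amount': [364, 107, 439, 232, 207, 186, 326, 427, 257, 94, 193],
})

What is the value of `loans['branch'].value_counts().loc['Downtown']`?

3

value_counts of branch:
branch
Airport     5
Downtown    3
North       2
Main        1
Name: count, dtype: int64
Then the value at index 'Downtown': 3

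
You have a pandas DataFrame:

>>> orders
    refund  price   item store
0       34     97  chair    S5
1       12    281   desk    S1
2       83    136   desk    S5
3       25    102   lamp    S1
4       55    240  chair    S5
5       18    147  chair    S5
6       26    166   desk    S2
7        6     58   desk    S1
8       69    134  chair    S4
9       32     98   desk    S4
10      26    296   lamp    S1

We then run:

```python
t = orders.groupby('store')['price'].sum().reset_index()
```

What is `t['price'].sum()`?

group by store, sum of price:
store
S1    737
S2    166
S4    232
S5    620
Name: price, dtype: int64
reset_index():
  store  price
0    S1    737
1    S2    166
2    S4    232
3    S5    620
Taking the sum of column 'price' gives 1755.

1755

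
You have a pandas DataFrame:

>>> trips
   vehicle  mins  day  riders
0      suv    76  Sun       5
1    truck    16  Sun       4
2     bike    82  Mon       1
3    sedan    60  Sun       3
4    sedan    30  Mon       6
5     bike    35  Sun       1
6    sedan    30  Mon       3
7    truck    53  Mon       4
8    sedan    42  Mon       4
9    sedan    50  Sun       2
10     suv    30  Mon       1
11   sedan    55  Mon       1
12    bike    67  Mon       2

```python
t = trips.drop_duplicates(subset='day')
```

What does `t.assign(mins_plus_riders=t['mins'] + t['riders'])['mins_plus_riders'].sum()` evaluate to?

164

drop duplicate day (keep=first):
  vehicle  mins  day  riders
0     suv    76  Sun       5
2    bike    82  Mon       1
add column mins_plus_riders = t['mins'] + t['riders']:
  vehicle  mins  day  riders  mins_plus_riders
0     suv    76  Sun       5                81
2    bike    82  Mon       1                83
So sum() = 164.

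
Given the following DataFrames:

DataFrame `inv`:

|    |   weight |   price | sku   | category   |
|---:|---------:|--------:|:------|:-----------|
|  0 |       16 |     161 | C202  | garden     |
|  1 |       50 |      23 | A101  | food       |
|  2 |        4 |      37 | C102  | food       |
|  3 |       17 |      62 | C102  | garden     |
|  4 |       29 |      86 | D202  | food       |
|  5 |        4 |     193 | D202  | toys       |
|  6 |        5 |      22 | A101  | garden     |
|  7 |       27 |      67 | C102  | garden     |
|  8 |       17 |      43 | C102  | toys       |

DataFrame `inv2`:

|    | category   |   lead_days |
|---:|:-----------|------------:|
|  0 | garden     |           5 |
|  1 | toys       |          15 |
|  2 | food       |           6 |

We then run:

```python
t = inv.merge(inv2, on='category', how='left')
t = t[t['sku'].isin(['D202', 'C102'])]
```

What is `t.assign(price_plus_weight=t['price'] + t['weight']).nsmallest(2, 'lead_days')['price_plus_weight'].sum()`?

173

merge on 'category' (how='left') → 9 rows:
   weight  price   sku category  lead_days
0      16    161  C202   garden          5
1      50     23  A101     food          6
2       4     37  C102     food          6
3      17     62  C102   garden          5
4      29     86  D202     food          6
5       4    193  D202     toys         15
6       5     22  A101   garden          5
7      27     67  C102   garden          5
8      17     43  C102     toys         15
filter rows where sku in ['D202', 'C102']:
   weight  price   sku category  lead_days
2       4     37  C102     food          6
3      17     62  C102   garden          5
4      29     86  D202     food          6
5       4    193  D202     toys         15
7      27     67  C102   garden          5
8      17     43  C102     toys         15
add column price_plus_weight = t['price'] + t['weight']:
   weight  price   sku category  lead_days  price_plus_weight
2       4     37  C102     food          6                 41
3      17     62  C102   garden          5                 79
4      29     86  D202     food          6                115
5       4    193  D202     toys         15                197
7      27     67  C102   garden          5                 94
8      17     43  C102     toys         15                 60
take 2 rows with smallest lead_days:
   weight  price   sku category  lead_days  price_plus_weight
3      17     62  C102   garden          5                 79
7      27     67  C102   garden          5                 94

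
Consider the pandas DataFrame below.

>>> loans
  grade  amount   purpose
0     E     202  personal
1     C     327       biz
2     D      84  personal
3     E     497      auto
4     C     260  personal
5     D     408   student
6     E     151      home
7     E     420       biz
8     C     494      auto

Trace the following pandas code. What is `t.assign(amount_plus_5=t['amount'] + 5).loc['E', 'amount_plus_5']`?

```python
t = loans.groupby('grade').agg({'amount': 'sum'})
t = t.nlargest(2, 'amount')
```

1275

group by grade, sum of amount:
       amount
grade        
C        1081
D         492
E        1270
take 2 rows with largest amount:
       amount
grade        
E        1270
C        1081
add column amount_plus_5 = t['amount'] + 5:
       amount  amount_plus_5
grade                       
E        1270           1275
C        1081           1086
Reading off the value at row 'E', column 'amount_plus_5', we get 1275.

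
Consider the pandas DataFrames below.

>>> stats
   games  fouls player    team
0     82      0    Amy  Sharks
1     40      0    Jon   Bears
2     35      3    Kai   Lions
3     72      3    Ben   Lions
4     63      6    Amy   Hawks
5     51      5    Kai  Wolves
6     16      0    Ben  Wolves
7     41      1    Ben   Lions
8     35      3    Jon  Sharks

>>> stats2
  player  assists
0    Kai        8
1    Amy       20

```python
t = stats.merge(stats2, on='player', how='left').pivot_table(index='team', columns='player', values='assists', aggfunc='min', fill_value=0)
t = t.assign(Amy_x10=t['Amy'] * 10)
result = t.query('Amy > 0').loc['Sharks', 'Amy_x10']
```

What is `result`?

200.0

merge on 'player' (how='left') → 9 rows:
   games  fouls player    team  assists
0     82      0    Amy  Sharks     20.0
1     40      0    Jon   Bears      NaN
2     35      3    Kai   Lions      8.0
3     72      3    Ben   Lions      NaN
4     63      6    Amy   Hawks     20.0
5     51      5    Kai  Wolves      8.0
6     16      0    Ben  Wolves      NaN
7     41      1    Ben   Lions      NaN
8     35      3    Jon  Sharks      NaN
pivot: rows=team, cols=player, min(assists):
player   Amy  Kai
team             
Hawks   20.0  0.0
Lions    0.0  8.0
Sharks  20.0  0.0
Wolves   0.0  8.0
add column Amy_x10 = t['Amy'] * 10:
player   Amy  Kai  Amy_x10
team                      
Hawks   20.0  0.0    200.0
Lions    0.0  8.0      0.0
Sharks  20.0  0.0    200.0
Wolves   0.0  8.0      0.0
filter rows where Amy > 0:
player   Amy  Kai  Amy_x10
team                      
Hawks   20.0  0.0    200.0
Sharks  20.0  0.0    200.0
Finally, value at row 'Sharks', column 'Amy_x10' = 200.0.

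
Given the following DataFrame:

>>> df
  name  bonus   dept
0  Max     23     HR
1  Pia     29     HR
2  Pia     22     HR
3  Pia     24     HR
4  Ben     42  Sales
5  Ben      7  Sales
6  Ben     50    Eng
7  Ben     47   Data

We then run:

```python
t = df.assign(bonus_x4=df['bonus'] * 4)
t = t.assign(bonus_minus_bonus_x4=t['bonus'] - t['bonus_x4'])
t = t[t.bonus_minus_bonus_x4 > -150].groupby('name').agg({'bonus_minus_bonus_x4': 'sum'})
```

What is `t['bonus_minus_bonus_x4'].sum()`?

add column bonus_x4 = df['bonus'] * 4:
  name  bonus   dept  bonus_x4
0  Max     23     HR        92
1  Pia     29     HR       116
2  Pia     22     HR        88
3  Pia     24     HR        96
4  Ben     42  Sales       168
5  Ben      7  Sales        28
6  Ben     50    Eng       200
7  Ben     47   Data       188
add column bonus_minus_bonus_x4 = t['bonus'] - t['bonus_x4']:
  name  bonus   dept  bonus_x4  bonus_minus_bonus_x4
0  Max     23     HR        92                   -69
1  Pia     29     HR       116                   -87
2  Pia     22     HR        88                   -66
3  Pia     24     HR        96                   -72
4  Ben     42  Sales       168                  -126
5  Ben      7  Sales        28                   -21
6  Ben     50    Eng       200                  -150
7  Ben     47   Data       188                  -141
filter rows where bonus_minus_bonus_x4 > -150:
  name  bonus   dept  bonus_x4  bonus_minus_bonus_x4
0  Max     23     HR        92                   -69
1  Pia     29     HR       116                   -87
2  Pia     22     HR        88                   -66
3  Pia     24     HR        96                   -72
4  Ben     42  Sales       168                  -126
5  Ben      7  Sales        28                   -21
7  Ben     47   Data       188                  -141
group by name, sum of bonus_minus_bonus_x4:
      bonus_minus_bonus_x4
name                      
Ben                   -288
Max                    -69
Pia                   -225

-582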